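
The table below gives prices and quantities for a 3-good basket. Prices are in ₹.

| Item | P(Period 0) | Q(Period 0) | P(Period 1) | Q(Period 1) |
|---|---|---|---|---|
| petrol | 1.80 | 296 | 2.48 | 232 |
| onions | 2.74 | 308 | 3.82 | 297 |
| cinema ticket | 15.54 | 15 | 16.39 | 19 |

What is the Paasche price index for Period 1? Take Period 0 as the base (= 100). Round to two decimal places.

Paasche price index uses current-period quantities as weights.
ΣP(Period 1)·Q(Period 1) = 2.48×232 + 3.82×297 + 16.39×19 = 575.36 + 1134.54 + 311.41 = 2021.31
ΣP(Period 0)·Q(Period 1) = 1.80×232 + 2.74×297 + 15.54×19 = 417.6 + 813.78 + 295.26 = 1526.64
Index = 2021.31 / 1526.64 × 100 = 132.4025

132.40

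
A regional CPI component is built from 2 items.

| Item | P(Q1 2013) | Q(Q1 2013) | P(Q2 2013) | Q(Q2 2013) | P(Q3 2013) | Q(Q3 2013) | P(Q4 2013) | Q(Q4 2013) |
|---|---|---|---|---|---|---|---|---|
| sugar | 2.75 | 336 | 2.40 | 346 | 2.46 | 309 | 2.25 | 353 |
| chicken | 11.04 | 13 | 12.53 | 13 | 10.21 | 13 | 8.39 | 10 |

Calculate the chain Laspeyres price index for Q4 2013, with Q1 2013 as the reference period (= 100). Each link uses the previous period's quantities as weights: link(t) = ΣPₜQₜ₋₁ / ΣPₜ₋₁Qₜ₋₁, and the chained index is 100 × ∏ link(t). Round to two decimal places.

Link Q1 2013→Q2 2013:
ΣP(Q2 2013)Q(Q1 2013) = 2.40×336 + 12.53×13 = 806.4 + 162.89 = 969.29
ΣP(Q1 2013)Q(Q1 2013) = 2.75×336 + 11.04×13 = 924 + 143.52 = 1067.52
link = 969.29/1067.52 = 0.907983
Link Q2 2013→Q3 2013:
ΣP(Q3 2013)Q(Q2 2013) = 2.46×346 + 10.21×13 = 851.16 + 132.73 = 983.89
ΣP(Q2 2013)Q(Q2 2013) = 2.40×346 + 12.53×13 = 830.4 + 162.89 = 993.29
link = 983.89/993.29 = 0.990536
Link Q3 2013→Q4 2013:
ΣP(Q4 2013)Q(Q3 2013) = 2.25×309 + 8.39×13 = 695.25 + 109.07 = 804.32
ΣP(Q3 2013)Q(Q3 2013) = 2.46×309 + 10.21×13 = 760.14 + 132.73 = 892.87
link = 804.32/892.87 = 0.900825
Chained index = 100 × 0.907983 × 0.990536 × 0.900825 = 81.0194

81.02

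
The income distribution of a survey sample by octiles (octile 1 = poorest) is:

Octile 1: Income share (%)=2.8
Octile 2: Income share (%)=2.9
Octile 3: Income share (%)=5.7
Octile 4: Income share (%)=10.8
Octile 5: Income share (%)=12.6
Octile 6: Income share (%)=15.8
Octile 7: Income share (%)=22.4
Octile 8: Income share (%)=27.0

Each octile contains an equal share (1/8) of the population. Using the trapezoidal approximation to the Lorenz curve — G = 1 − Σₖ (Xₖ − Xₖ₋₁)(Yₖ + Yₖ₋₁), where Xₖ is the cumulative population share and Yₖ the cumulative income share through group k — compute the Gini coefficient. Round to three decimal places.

Cumulative income shares Yₖ: 0.0280, 0.0570, 0.1140, 0.2220, 0.3480, 0.5060, 0.7300, 1.0000
Σ (Xₖ−Xₖ₋₁)(Yₖ+Yₖ₋₁) = (1/8)(0.0280+0.0000) + (1/8)(0.0570+0.0280) + (1/8)(0.1140+0.0570) + (1/8)(0.2220+0.1140) + (1/8)(0.3480+0.2220) + (1/8)(0.5060+0.3480) + (1/8)(0.7300+0.5060) + (1/8)(1.0000+0.7300)
  = 0.0035 + 0.0106 + 0.0214 + 0.0420 + 0.0712 + 0.1067 + 0.1545 + 0.2162 = 0.6262
G = 1 − 0.6262 = 0.3738

0.374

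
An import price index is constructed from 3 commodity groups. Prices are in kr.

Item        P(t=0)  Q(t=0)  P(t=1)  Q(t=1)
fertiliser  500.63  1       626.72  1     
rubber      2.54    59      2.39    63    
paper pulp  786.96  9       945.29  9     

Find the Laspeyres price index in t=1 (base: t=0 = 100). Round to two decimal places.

119.94

Laspeyres price index uses base-period quantities as weights.
ΣP(t=1)·Q(t=0) = 626.72×1 + 2.39×59 + 945.29×9 = 626.72 + 141.01 + 8507.61 = 9275.34
ΣP(t=0)·Q(t=0) = 500.63×1 + 2.54×59 + 786.96×9 = 500.63 + 149.86 + 7082.64 = 7733.13
Index = 9275.34 / 7733.13 × 100 = 119.9429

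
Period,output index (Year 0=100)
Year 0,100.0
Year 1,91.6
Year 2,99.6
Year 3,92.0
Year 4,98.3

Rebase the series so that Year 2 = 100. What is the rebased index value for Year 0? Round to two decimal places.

100.40

Rebased(Year 0) = 100.0 / 99.6 × 100 = 100.4016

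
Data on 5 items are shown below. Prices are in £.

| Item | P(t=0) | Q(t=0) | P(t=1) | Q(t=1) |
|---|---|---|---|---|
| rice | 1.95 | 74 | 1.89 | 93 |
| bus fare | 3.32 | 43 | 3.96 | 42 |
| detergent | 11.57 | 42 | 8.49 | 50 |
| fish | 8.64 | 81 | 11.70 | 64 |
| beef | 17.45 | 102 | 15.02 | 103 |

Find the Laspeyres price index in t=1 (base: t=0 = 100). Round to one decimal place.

Laspeyres price index uses base-period quantities as weights.
ΣP(t=1)·Q(t=0) = 1.89×74 + 3.96×43 + 8.49×42 + 11.70×81 + 15.02×102 = 139.86 + 170.28 + 356.58 + 947.7 + 1532.04 = 3146.46
ΣP(t=0)·Q(t=0) = 1.95×74 + 3.32×43 + 11.57×42 + 8.64×81 + 17.45×102 = 144.3 + 142.76 + 485.94 + 699.84 + 1779.9 = 3252.74
Index = 3146.46 / 3252.74 × 100 = 96.7326

96.7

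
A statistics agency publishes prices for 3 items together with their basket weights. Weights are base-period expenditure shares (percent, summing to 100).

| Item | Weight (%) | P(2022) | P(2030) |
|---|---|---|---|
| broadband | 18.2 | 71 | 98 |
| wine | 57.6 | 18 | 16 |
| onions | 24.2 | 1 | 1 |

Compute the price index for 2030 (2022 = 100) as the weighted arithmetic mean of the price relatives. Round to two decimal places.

100.52

broadband: 18.2 × (98/71) = 18.2 × 1.380282 = 25.1211
wine: 57.6 × (16/18) = 57.6 × 0.888889 = 51.2000
onions: 24.2 × (1/1) = 24.2 × 1.000000 = 24.2000
Index = Σ wᵢ·(p₁ᵢ/p₀ᵢ) = 25.1211 + 51.2000 + 24.2000 = 100.5211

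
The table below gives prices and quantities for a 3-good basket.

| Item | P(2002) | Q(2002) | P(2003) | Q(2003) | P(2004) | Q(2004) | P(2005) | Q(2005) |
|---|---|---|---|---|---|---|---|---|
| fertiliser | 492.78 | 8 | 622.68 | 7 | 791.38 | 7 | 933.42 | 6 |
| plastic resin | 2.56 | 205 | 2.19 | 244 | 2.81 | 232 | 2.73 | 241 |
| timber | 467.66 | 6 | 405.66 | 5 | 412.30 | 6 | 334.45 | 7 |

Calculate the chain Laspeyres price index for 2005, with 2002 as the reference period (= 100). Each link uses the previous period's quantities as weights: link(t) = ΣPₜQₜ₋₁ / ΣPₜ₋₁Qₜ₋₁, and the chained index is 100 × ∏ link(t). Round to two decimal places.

Link 2002→2003:
ΣP(2003)Q(2002) = 622.68×8 + 2.19×205 + 405.66×6 = 4981.44 + 448.95 + 2433.96 = 7864.35
ΣP(2002)Q(2002) = 492.78×8 + 2.56×205 + 467.66×6 = 3942.24 + 524.8 + 2805.96 = 7273
link = 7864.35/7273 = 1.081308
Link 2003→2004:
ΣP(2004)Q(2003) = 791.38×7 + 2.81×244 + 412.30×5 = 5539.66 + 685.64 + 2061.5 = 8286.8
ΣP(2003)Q(2003) = 622.68×7 + 2.19×244 + 405.66×5 = 4358.76 + 534.36 + 2028.3 = 6921.42
link = 8286.8/6921.42 = 1.197269
Link 2004→2005:
ΣP(2005)Q(2004) = 933.42×7 + 2.73×232 + 334.45×6 = 6533.94 + 633.36 + 2006.7 = 9174
ΣP(2004)Q(2004) = 791.38×7 + 2.81×232 + 412.30×6 = 5539.66 + 651.92 + 2473.8 = 8665.38
link = 9174/8665.38 = 1.058696
Chained index = 100 × 1.081308 × 1.197269 × 1.058696 = 137.0604

137.06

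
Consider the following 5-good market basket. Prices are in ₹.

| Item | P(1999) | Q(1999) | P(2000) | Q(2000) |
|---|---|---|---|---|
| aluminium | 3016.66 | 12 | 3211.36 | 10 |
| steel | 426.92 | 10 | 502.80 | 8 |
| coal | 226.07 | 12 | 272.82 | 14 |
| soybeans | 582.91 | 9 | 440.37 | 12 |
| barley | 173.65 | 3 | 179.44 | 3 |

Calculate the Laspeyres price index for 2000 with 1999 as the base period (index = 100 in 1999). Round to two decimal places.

Laspeyres price index uses base-period quantities as weights.
ΣP(2000)·Q(1999) = 3211.36×12 + 502.80×10 + 272.82×12 + 440.37×9 + 179.44×3 = 38536.32 + 5028 + 3273.84 + 3963.33 + 538.32 = 51339.81
ΣP(1999)·Q(1999) = 3016.66×12 + 426.92×10 + 226.07×12 + 582.91×9 + 173.65×3 = 36199.92 + 4269.2 + 2712.84 + 5246.19 + 520.95 = 48949.1
Index = 51339.81 / 48949.1 × 100 = 104.8841

104.88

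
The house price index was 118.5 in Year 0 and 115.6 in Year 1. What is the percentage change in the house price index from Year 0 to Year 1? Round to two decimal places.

Change = (115.6 − 118.5) / 118.5 × 100
       = -2.9 / 118.5 × 100 = -2.4473%

-2.45%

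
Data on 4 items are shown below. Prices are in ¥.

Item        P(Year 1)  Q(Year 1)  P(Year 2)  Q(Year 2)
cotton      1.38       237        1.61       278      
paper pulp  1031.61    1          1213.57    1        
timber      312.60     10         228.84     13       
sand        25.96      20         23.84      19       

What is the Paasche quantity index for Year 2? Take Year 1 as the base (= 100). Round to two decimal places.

Paasche quantity index uses current-period prices as weights.
ΣP(Year 2)·Q(Year 2) = 1.61×278 + 1213.57×1 + 228.84×13 + 23.84×19 = 447.58 + 1213.57 + 2974.92 + 452.96 = 5089.03
ΣP(Year 2)·Q(Year 1) = 1.61×237 + 1213.57×1 + 228.84×10 + 23.84×20 = 381.57 + 1213.57 + 2288.4 + 476.8 = 4360.34
Index = 5089.03 / 4360.34 × 100 = 116.7118

116.71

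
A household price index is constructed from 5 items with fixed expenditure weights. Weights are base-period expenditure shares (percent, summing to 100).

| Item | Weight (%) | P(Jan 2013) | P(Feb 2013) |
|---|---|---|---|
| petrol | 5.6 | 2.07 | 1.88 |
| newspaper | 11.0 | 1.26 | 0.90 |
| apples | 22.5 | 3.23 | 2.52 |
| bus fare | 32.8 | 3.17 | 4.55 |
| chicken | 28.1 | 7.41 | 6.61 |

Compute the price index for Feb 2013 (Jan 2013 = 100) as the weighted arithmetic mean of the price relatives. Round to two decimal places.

102.64

petrol: 5.6 × (1.88/2.07) = 5.6 × 0.908213 = 5.0860
newspaper: 11.0 × (0.90/1.26) = 11.0 × 0.714286 = 7.8571
apples: 22.5 × (2.52/3.23) = 22.5 × 0.780186 = 17.5542
bus fare: 32.8 × (4.55/3.17) = 32.8 × 1.435331 = 47.0789
chicken: 28.1 × (6.61/7.41) = 28.1 × 0.892038 = 25.0663
Index = Σ wᵢ·(p₁ᵢ/p₀ᵢ) = 5.0860 + 7.8571 + 17.5542 + 47.0789 + 25.0663 = 102.6424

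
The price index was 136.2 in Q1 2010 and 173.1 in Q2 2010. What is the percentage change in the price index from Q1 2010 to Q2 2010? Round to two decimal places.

Change = (173.1 − 136.2) / 136.2 × 100
       = 36.9 / 136.2 × 100 = 27.0925%

27.09%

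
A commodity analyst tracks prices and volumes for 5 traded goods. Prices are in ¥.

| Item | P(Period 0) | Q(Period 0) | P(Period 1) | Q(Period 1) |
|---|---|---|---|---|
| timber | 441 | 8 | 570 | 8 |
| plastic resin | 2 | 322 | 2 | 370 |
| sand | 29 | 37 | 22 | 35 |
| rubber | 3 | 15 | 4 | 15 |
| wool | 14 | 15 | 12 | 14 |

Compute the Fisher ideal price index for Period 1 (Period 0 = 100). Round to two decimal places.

Laspeyres component (base-period weights):
ΣP(Period 1)Q(Period 0) = 570×8 + 2×322 + 22×37 + 4×15 + 12×15 = 4560 + 644 + 814 + 60 + 180 = 6258
ΣP(Period 0)Q(Period 0) = 441×8 + 2×322 + 29×37 + 3×15 + 14×15 = 3528 + 644 + 1073 + 45 + 210 = 5500
L = 6258 / 5500 × 100 = 113.7818
Paasche component (current-period weights):
ΣP(Period 1)Q(Period 1) = 570×8 + 2×370 + 22×35 + 4×15 + 12×14 = 4560 + 740 + 770 + 60 + 168 = 6298
ΣP(Period 0)Q(Period 1) = 441×8 + 2×370 + 29×35 + 3×15 + 14×14 = 3528 + 740 + 1015 + 45 + 196 = 5524
P = 6298 / 5524 × 100 = 114.0116
Fisher = √(L × P) = √(113.7818 × 114.0116) = 113.8966

113.90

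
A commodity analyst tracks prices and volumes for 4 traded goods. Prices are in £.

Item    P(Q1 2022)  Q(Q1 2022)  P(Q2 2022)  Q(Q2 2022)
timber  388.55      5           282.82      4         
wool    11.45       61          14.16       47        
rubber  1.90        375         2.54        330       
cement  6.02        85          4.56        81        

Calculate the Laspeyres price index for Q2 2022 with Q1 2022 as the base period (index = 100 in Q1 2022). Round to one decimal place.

Laspeyres price index uses base-period quantities as weights.
ΣP(Q2 2022)·Q(Q1 2022) = 282.82×5 + 14.16×61 + 2.54×375 + 4.56×85 = 1414.1 + 863.76 + 952.5 + 387.6 = 3617.96
ΣP(Q1 2022)·Q(Q1 2022) = 388.55×5 + 11.45×61 + 1.90×375 + 6.02×85 = 1942.75 + 698.45 + 712.5 + 511.7 = 3865.4
Index = 3617.96 / 3865.4 × 100 = 93.5986

93.6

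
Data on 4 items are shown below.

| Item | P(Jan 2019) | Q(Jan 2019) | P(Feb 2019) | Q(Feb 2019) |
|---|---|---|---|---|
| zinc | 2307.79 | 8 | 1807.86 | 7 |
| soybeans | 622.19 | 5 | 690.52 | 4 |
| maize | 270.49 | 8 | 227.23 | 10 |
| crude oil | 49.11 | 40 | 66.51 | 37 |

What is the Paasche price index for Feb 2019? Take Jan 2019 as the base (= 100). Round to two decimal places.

Paasche price index uses current-period quantities as weights.
ΣP(Feb 2019)·Q(Feb 2019) = 1807.86×7 + 690.52×4 + 227.23×10 + 66.51×37 = 12655.02 + 2762.08 + 2272.3 + 2460.87 = 20150.27
ΣP(Jan 2019)·Q(Feb 2019) = 2307.79×7 + 622.19×4 + 270.49×10 + 49.11×37 = 16154.53 + 2488.76 + 2704.9 + 1817.07 = 23165.26
Index = 20150.27 / 23165.26 × 100 = 86.9849

86.98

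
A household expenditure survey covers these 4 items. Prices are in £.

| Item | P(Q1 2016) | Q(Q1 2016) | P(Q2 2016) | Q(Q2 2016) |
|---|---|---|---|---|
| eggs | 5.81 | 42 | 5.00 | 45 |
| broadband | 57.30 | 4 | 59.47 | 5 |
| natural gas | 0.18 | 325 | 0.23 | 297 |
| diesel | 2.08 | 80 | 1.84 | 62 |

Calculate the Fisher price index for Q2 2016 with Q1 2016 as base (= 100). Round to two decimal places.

Laspeyres component (base-period weights):
ΣP(Q2 2016)Q(Q1 2016) = 5.00×42 + 59.47×4 + 0.23×325 + 1.84×80 = 210 + 237.88 + 74.75 + 147.2 = 669.83
ΣP(Q1 2016)Q(Q1 2016) = 5.81×42 + 57.30×4 + 0.18×325 + 2.08×80 = 244.02 + 229.2 + 58.5 + 166.4 = 698.12
L = 669.83 / 698.12 × 100 = 95.9477
Paasche component (current-period weights):
ΣP(Q2 2016)Q(Q2 2016) = 5.00×45 + 59.47×5 + 0.23×297 + 1.84×62 = 225 + 297.35 + 68.31 + 114.08 = 704.74
ΣP(Q1 2016)Q(Q2 2016) = 5.81×45 + 57.30×5 + 0.18×297 + 2.08×62 = 261.45 + 286.5 + 53.46 + 128.96 = 730.37
P = 704.74 / 730.37 × 100 = 96.4908
Fisher = √(L × P) = √(95.9477 × 96.4908) = 96.2189

96.22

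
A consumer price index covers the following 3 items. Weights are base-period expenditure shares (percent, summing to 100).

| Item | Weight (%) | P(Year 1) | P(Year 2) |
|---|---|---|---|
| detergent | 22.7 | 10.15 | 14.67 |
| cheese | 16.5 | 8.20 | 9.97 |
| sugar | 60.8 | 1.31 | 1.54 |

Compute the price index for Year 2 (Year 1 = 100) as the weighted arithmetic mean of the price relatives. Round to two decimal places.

124.35

detergent: 22.7 × (14.67/10.15) = 22.7 × 1.445320 = 32.8088
cheese: 16.5 × (9.97/8.20) = 16.5 × 1.215854 = 20.0616
sugar: 60.8 × (1.54/1.31) = 60.8 × 1.175573 = 71.4748
Index = Σ wᵢ·(p₁ᵢ/p₀ᵢ) = 32.8088 + 20.0616 + 71.4748 = 124.3452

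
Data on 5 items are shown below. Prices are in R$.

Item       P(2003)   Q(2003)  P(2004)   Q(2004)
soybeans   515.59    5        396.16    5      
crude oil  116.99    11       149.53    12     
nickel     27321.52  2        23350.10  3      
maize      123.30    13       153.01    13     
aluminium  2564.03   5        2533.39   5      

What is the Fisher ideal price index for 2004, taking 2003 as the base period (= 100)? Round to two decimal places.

Laspeyres component (base-period weights):
ΣP(2004)Q(2003) = 396.16×5 + 149.53×11 + 23350.10×2 + 153.01×13 + 2533.39×5 = 1980.8 + 1644.83 + 46700.2 + 1989.13 + 12666.95 = 64981.91
ΣP(2003)Q(2003) = 515.59×5 + 116.99×11 + 27321.52×2 + 123.30×13 + 2564.03×5 = 2577.95 + 1286.89 + 54643.04 + 1602.9 + 12820.15 = 72930.93
L = 64981.91 / 72930.93 × 100 = 89.1006
Paasche component (current-period weights):
ΣP(2004)Q(2004) = 396.16×5 + 149.53×12 + 23350.10×3 + 153.01×13 + 2533.39×5 = 1980.8 + 1794.36 + 70050.3 + 1989.13 + 12666.95 = 88481.54
ΣP(2003)Q(2004) = 515.59×5 + 116.99×12 + 27321.52×3 + 123.30×13 + 2564.03×5 = 2577.95 + 1403.88 + 81964.56 + 1602.9 + 12820.15 = 100369.44
P = 88481.54 / 100369.44 × 100 = 88.1559
Fisher = √(L × P) = √(89.1006 × 88.1559) = 88.6270

88.63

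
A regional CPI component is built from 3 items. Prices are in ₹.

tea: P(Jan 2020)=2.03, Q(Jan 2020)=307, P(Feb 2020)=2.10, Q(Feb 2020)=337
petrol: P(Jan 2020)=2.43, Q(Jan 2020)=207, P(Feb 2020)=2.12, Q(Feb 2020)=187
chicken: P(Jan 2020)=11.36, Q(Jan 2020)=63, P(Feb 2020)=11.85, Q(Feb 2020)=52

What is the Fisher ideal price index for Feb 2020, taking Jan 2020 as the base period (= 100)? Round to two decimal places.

Laspeyres component (base-period weights):
ΣP(Feb 2020)Q(Jan 2020) = 2.10×307 + 2.12×207 + 11.85×63 = 644.7 + 438.84 + 746.55 = 1830.09
ΣP(Jan 2020)Q(Jan 2020) = 2.03×307 + 2.43×207 + 11.36×63 = 623.21 + 503.01 + 715.68 = 1841.9
L = 1830.09 / 1841.9 × 100 = 99.3588
Paasche component (current-period weights):
ΣP(Feb 2020)Q(Feb 2020) = 2.10×337 + 2.12×187 + 11.85×52 = 707.7 + 396.44 + 616.2 = 1720.34
ΣP(Jan 2020)Q(Feb 2020) = 2.03×337 + 2.43×187 + 11.36×52 = 684.11 + 454.41 + 590.72 = 1729.24
P = 1720.34 / 1729.24 × 100 = 99.4853
Fisher = √(L × P) = √(99.3588 × 99.4853) = 99.4220

99.42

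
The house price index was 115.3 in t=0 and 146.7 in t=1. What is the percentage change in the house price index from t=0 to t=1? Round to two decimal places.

27.23%

Change = (146.7 − 115.3) / 115.3 × 100
       = 31.4 / 115.3 × 100 = 27.2333%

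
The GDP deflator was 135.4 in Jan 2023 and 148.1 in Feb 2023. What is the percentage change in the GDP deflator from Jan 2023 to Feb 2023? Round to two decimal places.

Change = (148.1 − 135.4) / 135.4 × 100
       = 12.7 / 135.4 × 100 = 9.3796%

9.38%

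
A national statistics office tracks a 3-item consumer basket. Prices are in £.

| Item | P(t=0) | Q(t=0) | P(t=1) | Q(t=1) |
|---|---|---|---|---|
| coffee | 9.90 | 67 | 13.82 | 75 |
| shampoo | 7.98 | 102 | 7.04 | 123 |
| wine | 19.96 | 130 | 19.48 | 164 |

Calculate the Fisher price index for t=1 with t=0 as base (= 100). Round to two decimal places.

Laspeyres component (base-period weights):
ΣP(t=1)Q(t=0) = 13.82×67 + 7.04×102 + 19.48×130 = 925.94 + 718.08 + 2532.4 = 4176.42
ΣP(t=0)Q(t=0) = 9.90×67 + 7.98×102 + 19.96×130 = 663.3 + 813.96 + 2594.8 = 4072.06
L = 4176.42 / 4072.06 × 100 = 102.5628
Paasche component (current-period weights):
ΣP(t=1)Q(t=1) = 13.82×75 + 7.04×123 + 19.48×164 = 1036.5 + 865.92 + 3194.72 = 5097.14
ΣP(t=0)Q(t=1) = 9.90×75 + 7.98×123 + 19.96×164 = 742.5 + 981.54 + 3273.44 = 4997.48
P = 5097.14 / 4997.48 × 100 = 101.9942
Fisher = √(L × P) = √(102.5628 × 101.9942) = 102.2781

102.28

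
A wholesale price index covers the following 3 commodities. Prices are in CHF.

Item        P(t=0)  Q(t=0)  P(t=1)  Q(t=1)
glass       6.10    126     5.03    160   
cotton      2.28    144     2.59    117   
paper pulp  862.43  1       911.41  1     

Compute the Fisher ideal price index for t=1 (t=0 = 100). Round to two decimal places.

96.90

Laspeyres component (base-period weights):
ΣP(t=1)Q(t=0) = 5.03×126 + 2.59×144 + 911.41×1 = 633.78 + 372.96 + 911.41 = 1918.15
ΣP(t=0)Q(t=0) = 6.10×126 + 2.28×144 + 862.43×1 = 768.6 + 328.32 + 862.43 = 1959.35
L = 1918.15 / 1959.35 × 100 = 97.8973
Paasche component (current-period weights):
ΣP(t=1)Q(t=1) = 5.03×160 + 2.59×117 + 911.41×1 = 804.8 + 303.03 + 911.41 = 2019.24
ΣP(t=0)Q(t=1) = 6.10×160 + 2.28×117 + 862.43×1 = 976 + 266.76 + 862.43 = 2105.19
P = 2019.24 / 2105.19 × 100 = 95.9172
Fisher = √(L × P) = √(97.8973 × 95.9172) = 96.9022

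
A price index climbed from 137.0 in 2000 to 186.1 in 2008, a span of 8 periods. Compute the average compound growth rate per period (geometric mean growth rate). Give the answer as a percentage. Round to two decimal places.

Growth factor = (186.1/137.0)^(1/8) = (1.358394)^(1/8) = 1.039030
Growth rate = 1.039030 − 1 = 0.039030 = 3.9030%

3.90%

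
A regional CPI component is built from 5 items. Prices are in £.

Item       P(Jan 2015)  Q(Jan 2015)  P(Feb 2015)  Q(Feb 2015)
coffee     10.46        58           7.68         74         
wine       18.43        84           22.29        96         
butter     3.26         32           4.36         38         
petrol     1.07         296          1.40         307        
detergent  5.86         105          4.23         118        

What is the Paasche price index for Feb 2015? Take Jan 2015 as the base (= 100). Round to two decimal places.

Paasche price index uses current-period quantities as weights.
ΣP(Feb 2015)·Q(Feb 2015) = 7.68×74 + 22.29×96 + 4.36×38 + 1.40×307 + 4.23×118 = 568.32 + 2139.84 + 165.68 + 429.8 + 499.14 = 3802.78
ΣP(Jan 2015)·Q(Feb 2015) = 10.46×74 + 18.43×96 + 3.26×38 + 1.07×307 + 5.86×118 = 774.04 + 1769.28 + 123.88 + 328.49 + 691.48 = 3687.17
Index = 3802.78 / 3687.17 × 100 = 103.1355

103.14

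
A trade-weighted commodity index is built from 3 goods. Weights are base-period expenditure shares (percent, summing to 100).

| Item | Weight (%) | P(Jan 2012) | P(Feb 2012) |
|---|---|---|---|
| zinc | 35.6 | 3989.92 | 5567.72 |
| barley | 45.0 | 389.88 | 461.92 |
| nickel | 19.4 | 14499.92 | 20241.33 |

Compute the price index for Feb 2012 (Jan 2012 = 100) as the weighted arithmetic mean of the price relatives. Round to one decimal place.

130.1

zinc: 35.6 × (5567.72/3989.92) = 35.6 × 1.395447 = 49.6779
barley: 45.0 × (461.92/389.88) = 45.0 × 1.184775 = 53.3149
nickel: 19.4 × (20241.33/14499.92) = 19.4 × 1.395961 = 27.0817
Index = Σ wᵢ·(p₁ᵢ/p₀ᵢ) = 49.6779 + 53.3149 + 27.0817 = 130.0744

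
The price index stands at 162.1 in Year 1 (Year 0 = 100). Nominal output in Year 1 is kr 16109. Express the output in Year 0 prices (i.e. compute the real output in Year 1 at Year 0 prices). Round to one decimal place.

Real = Nominal ÷ (Index/100) = 16109 ÷ (162.1/100)
     = 16109 ÷ 1.621 = 9937.6928

9937.7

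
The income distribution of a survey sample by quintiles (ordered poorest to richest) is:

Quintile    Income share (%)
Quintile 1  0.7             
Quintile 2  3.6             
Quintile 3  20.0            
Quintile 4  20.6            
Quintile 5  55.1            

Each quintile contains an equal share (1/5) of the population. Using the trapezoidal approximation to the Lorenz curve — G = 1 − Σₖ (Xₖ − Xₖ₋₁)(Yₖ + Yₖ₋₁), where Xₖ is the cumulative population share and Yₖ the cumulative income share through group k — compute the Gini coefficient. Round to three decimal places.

0.503

Cumulative income shares Yₖ: 0.0070, 0.0430, 0.2430, 0.4490, 1.0000
Σ (Xₖ−Xₖ₋₁)(Yₖ+Yₖ₋₁) = (1/5)(0.0070+0.0000) + (1/5)(0.0430+0.0070) + (1/5)(0.2430+0.0430) + (1/5)(0.4490+0.2430) + (1/5)(1.0000+0.4490)
  = 0.0014 + 0.0100 + 0.0572 + 0.1384 + 0.2898 = 0.4968
G = 1 − 0.4968 = 0.5032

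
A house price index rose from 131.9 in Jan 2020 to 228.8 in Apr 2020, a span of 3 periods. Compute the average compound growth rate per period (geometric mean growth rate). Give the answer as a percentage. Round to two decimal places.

Growth factor = (228.8/131.9)^(1/3) = (1.734647)^(1/3) = 1.201537
Growth rate = 1.201537 − 1 = 0.201537 = 20.1537%

20.15%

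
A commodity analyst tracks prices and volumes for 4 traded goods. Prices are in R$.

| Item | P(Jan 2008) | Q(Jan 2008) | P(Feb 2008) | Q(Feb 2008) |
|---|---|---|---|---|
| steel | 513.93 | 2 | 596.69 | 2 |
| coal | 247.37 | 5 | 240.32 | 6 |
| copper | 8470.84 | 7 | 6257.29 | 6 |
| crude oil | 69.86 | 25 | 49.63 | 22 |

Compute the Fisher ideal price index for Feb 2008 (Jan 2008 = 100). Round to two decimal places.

75.07

Laspeyres component (base-period weights):
ΣP(Feb 2008)Q(Jan 2008) = 596.69×2 + 240.32×5 + 6257.29×7 + 49.63×25 = 1193.38 + 1201.6 + 43801.03 + 1240.75 = 47436.76
ΣP(Jan 2008)Q(Jan 2008) = 513.93×2 + 247.37×5 + 8470.84×7 + 69.86×25 = 1027.86 + 1236.85 + 59295.88 + 1746.5 = 63307.09
L = 47436.76 / 63307.09 × 100 = 74.9312
Paasche component (current-period weights):
ΣP(Feb 2008)Q(Feb 2008) = 596.69×2 + 240.32×6 + 6257.29×6 + 49.63×22 = 1193.38 + 1441.92 + 37543.74 + 1091.86 = 41270.9
ΣP(Jan 2008)Q(Feb 2008) = 513.93×2 + 247.37×6 + 8470.84×6 + 69.86×22 = 1027.86 + 1484.22 + 50825.04 + 1536.92 = 54874.04
P = 41270.9 / 54874.04 × 100 = 75.2102
Fisher = √(L × P) = √(74.9312 × 75.2102) = 75.0706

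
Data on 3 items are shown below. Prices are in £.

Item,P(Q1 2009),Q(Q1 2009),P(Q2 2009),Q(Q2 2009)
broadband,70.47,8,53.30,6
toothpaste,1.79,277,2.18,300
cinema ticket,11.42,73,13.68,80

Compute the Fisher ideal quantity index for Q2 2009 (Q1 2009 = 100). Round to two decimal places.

100.43

Laspeyres component (base-period weights):
ΣP(Q1 2009)Q(Q2 2009) = 70.47×6 + 1.79×300 + 11.42×80 = 422.82 + 537 + 913.6 = 1873.42
ΣP(Q1 2009)Q(Q1 2009) = 70.47×8 + 1.79×277 + 11.42×73 = 563.76 + 495.83 + 833.66 = 1893.25
L = 1873.42 / 1893.25 × 100 = 98.9526
Paasche component (current-period weights):
ΣP(Q2 2009)Q(Q2 2009) = 53.30×6 + 2.18×300 + 13.68×80 = 319.8 + 654 + 1094.4 = 2068.2
ΣP(Q2 2009)Q(Q1 2009) = 53.30×8 + 2.18×277 + 13.68×73 = 426.4 + 603.86 + 998.64 = 2028.9
P = 2068.2 / 2028.9 × 100 = 101.9370
Fisher = √(L × P) = √(98.9526 × 101.9370) = 100.4337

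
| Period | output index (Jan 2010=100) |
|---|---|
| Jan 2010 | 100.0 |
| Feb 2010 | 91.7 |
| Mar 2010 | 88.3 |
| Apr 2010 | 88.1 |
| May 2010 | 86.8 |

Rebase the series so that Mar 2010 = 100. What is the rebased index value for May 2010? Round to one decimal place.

Rebased(May 2010) = 86.8 / 88.3 × 100 = 98.3012

98.3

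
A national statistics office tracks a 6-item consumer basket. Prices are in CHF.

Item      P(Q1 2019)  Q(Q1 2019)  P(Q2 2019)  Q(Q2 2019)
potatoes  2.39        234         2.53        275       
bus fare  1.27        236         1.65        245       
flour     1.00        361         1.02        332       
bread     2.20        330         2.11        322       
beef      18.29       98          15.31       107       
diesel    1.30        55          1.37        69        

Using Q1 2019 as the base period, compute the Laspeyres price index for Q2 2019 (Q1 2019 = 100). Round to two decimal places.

Laspeyres price index uses base-period quantities as weights.
ΣP(Q2 2019)·Q(Q1 2019) = 2.53×234 + 1.65×236 + 1.02×361 + 2.11×330 + 15.31×98 + 1.37×55 = 592.02 + 389.4 + 368.22 + 696.3 + 1500.38 + 75.35 = 3621.67
ΣP(Q1 2019)·Q(Q1 2019) = 2.39×234 + 1.27×236 + 1.00×361 + 2.20×330 + 18.29×98 + 1.30×55 = 559.26 + 299.72 + 361 + 726 + 1792.42 + 71.5 = 3809.9
Index = 3621.67 / 3809.9 × 100 = 95.0595

95.06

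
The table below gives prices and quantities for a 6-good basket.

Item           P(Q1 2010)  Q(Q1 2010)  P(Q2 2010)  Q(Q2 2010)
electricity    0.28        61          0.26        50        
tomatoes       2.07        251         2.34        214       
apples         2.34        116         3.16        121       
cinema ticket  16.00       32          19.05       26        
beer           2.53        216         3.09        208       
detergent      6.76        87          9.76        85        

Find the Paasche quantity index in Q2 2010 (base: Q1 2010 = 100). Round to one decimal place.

92.5

Paasche quantity index uses current-period prices as weights.
ΣP(Q2 2010)·Q(Q2 2010) = 0.26×50 + 2.34×214 + 3.16×121 + 19.05×26 + 3.09×208 + 9.76×85 = 13 + 500.76 + 382.36 + 495.3 + 642.72 + 829.6 = 2863.74
ΣP(Q2 2010)·Q(Q1 2010) = 0.26×61 + 2.34×251 + 3.16×116 + 19.05×32 + 3.09×216 + 9.76×87 = 15.86 + 587.34 + 366.56 + 609.6 + 667.44 + 849.12 = 3095.92
Index = 2863.74 / 3095.92 × 100 = 92.5005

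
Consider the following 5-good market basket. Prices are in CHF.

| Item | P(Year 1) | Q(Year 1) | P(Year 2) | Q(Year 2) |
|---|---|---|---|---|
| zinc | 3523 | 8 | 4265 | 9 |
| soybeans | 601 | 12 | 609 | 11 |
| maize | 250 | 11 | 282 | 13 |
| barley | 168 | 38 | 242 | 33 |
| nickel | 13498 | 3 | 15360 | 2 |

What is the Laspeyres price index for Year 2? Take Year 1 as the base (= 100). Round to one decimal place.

Laspeyres price index uses base-period quantities as weights.
ΣP(Year 2)·Q(Year 1) = 4265×8 + 609×12 + 282×11 + 242×38 + 15360×3 = 34120 + 7308 + 3102 + 9196 + 46080 = 99806
ΣP(Year 1)·Q(Year 1) = 3523×8 + 601×12 + 250×11 + 168×38 + 13498×3 = 28184 + 7212 + 2750 + 6384 + 40494 = 85024
Index = 99806 / 85024 × 100 = 117.3857

117.4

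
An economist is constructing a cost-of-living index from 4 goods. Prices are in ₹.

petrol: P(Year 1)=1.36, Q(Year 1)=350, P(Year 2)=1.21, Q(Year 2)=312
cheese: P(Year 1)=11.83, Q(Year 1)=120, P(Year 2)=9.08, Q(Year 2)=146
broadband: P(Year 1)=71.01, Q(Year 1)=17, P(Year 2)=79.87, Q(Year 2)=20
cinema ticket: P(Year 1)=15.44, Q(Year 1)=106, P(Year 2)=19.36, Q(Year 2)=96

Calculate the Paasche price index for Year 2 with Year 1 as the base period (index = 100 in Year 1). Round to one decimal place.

Paasche price index uses current-period quantities as weights.
ΣP(Year 2)·Q(Year 2) = 1.21×312 + 9.08×146 + 79.87×20 + 19.36×96 = 377.52 + 1325.68 + 1597.4 + 1858.56 = 5159.16
ΣP(Year 1)·Q(Year 2) = 1.36×312 + 11.83×146 + 71.01×20 + 15.44×96 = 424.32 + 1727.18 + 1420.2 + 1482.24 = 5053.94
Index = 5159.16 / 5053.94 × 100 = 102.0819

102.1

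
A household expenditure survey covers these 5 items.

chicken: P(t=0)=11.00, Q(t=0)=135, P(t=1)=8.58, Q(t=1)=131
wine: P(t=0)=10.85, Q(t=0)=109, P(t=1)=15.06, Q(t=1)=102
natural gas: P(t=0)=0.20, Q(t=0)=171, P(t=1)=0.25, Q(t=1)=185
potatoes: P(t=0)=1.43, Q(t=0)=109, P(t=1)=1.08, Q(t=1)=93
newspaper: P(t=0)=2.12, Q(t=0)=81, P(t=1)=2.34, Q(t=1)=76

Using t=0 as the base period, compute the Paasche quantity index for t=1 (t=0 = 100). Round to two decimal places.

94.75

Paasche quantity index uses current-period prices as weights.
ΣP(t=1)·Q(t=1) = 8.58×131 + 15.06×102 + 0.25×185 + 1.08×93 + 2.34×76 = 1123.98 + 1536.12 + 46.25 + 100.44 + 177.84 = 2984.63
ΣP(t=1)·Q(t=0) = 8.58×135 + 15.06×109 + 0.25×171 + 1.08×109 + 2.34×81 = 1158.3 + 1641.54 + 42.75 + 117.72 + 189.54 = 3149.85
Index = 2984.63 / 3149.85 × 100 = 94.7547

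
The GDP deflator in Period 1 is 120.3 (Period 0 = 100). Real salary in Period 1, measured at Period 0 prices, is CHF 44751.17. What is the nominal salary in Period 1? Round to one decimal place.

Nominal = Real × (Index/100) = 44751.17 × (120.3/100)
        = 44751.17 × 1.203 = 53835.6575

53835.7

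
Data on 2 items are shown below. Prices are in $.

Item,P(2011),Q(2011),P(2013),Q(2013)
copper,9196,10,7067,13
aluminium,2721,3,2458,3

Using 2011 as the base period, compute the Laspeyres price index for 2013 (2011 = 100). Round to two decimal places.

Laspeyres price index uses base-period quantities as weights.
ΣP(2013)·Q(2011) = 7067×10 + 2458×3 = 70670 + 7374 = 78044
ΣP(2011)·Q(2011) = 9196×10 + 2721×3 = 91960 + 8163 = 100123
Index = 78044 / 100123 × 100 = 77.9481

77.95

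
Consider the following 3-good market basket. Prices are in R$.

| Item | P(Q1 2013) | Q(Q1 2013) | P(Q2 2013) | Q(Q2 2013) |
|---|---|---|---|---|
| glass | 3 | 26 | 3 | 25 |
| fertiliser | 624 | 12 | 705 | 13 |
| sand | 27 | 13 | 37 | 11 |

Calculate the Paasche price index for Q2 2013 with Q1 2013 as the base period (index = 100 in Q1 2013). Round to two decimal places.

113.71

Paasche price index uses current-period quantities as weights.
ΣP(Q2 2013)·Q(Q2 2013) = 3×25 + 705×13 + 37×11 = 75 + 9165 + 407 = 9647
ΣP(Q1 2013)·Q(Q2 2013) = 3×25 + 624×13 + 27×11 = 75 + 8112 + 297 = 8484
Index = 9647 / 8484 × 100 = 113.7082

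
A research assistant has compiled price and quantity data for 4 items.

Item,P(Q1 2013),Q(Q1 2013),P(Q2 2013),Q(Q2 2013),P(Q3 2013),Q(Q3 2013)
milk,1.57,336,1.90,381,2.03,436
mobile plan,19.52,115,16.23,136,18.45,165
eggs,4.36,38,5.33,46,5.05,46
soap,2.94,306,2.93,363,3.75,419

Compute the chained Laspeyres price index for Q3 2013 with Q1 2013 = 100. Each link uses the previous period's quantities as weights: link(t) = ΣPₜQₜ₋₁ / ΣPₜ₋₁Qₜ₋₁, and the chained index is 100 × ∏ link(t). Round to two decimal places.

Link Q1 2013→Q2 2013:
ΣP(Q2 2013)Q(Q1 2013) = 1.90×336 + 16.23×115 + 5.33×38 + 2.93×306 = 638.4 + 1866.45 + 202.54 + 896.58 = 3603.97
ΣP(Q1 2013)Q(Q1 2013) = 1.57×336 + 19.52×115 + 4.36×38 + 2.94×306 = 527.52 + 2244.8 + 165.68 + 899.64 = 3837.64
link = 3603.97/3837.64 = 0.939111
Link Q2 2013→Q3 2013:
ΣP(Q3 2013)Q(Q2 2013) = 2.03×381 + 18.45×136 + 5.05×46 + 3.75×363 = 773.43 + 2509.2 + 232.3 + 1361.25 = 4876.18
ΣP(Q2 2013)Q(Q2 2013) = 1.90×381 + 16.23×136 + 5.33×46 + 2.93×363 = 723.9 + 2207.28 + 245.18 + 1063.59 = 4239.95
link = 4876.18/4239.95 = 1.150056
Chained index = 100 × 0.939111 × 1.150056 = 108.0030

108.00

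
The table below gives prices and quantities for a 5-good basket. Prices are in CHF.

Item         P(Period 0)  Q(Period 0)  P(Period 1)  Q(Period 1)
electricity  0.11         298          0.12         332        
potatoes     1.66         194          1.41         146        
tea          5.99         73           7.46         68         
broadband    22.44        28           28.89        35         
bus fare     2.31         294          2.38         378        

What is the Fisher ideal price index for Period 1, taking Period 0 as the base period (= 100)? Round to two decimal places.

Laspeyres component (base-period weights):
ΣP(Period 1)Q(Period 0) = 0.12×298 + 1.41×194 + 7.46×73 + 28.89×28 + 2.38×294 = 35.76 + 273.54 + 544.58 + 808.92 + 699.72 = 2362.52
ΣP(Period 0)Q(Period 0) = 0.11×298 + 1.66×194 + 5.99×73 + 22.44×28 + 2.31×294 = 32.78 + 322.04 + 437.27 + 628.32 + 679.14 = 2099.55
L = 2362.52 / 2099.55 × 100 = 112.5251
Paasche component (current-period weights):
ΣP(Period 1)Q(Period 1) = 0.12×332 + 1.41×146 + 7.46×68 + 28.89×35 + 2.38×378 = 39.84 + 205.86 + 507.28 + 1011.15 + 899.64 = 2663.77
ΣP(Period 0)Q(Period 1) = 0.11×332 + 1.66×146 + 5.99×68 + 22.44×35 + 2.31×378 = 36.52 + 242.36 + 407.32 + 785.4 + 873.18 = 2344.78
P = 2663.77 / 2344.78 × 100 = 113.6043
Fisher = √(L × P) = √(112.5251 × 113.6043) = 113.0634

113.06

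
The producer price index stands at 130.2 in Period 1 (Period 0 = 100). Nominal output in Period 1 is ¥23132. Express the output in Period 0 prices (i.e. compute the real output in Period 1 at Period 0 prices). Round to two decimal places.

17766.51

Real = Nominal ÷ (Index/100) = 23132 ÷ (130.2/100)
     = 23132 ÷ 1.302 = 17766.5131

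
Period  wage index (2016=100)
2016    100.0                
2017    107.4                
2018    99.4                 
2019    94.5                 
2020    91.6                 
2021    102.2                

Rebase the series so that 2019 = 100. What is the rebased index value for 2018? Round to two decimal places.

105.19

Rebased(2018) = 99.4 / 94.5 × 100 = 105.1852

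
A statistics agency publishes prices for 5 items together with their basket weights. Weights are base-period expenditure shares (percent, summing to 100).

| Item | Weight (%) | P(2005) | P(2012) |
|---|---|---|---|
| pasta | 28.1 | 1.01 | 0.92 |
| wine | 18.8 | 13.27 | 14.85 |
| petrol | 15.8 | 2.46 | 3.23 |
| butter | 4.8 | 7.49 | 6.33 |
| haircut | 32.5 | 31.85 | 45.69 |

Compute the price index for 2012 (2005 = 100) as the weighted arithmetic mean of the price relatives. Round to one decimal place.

pasta: 28.1 × (0.92/1.01) = 28.1 × 0.910891 = 25.5960
wine: 18.8 × (14.85/13.27) = 18.8 × 1.119066 = 21.0384
petrol: 15.8 × (3.23/2.46) = 15.8 × 1.313008 = 20.7455
butter: 4.8 × (6.33/7.49) = 4.8 × 0.845127 = 4.0566
haircut: 32.5 × (45.69/31.85) = 32.5 × 1.434537 = 46.6224
Index = Σ wᵢ·(p₁ᵢ/p₀ᵢ) = 25.5960 + 21.0384 + 20.7455 + 4.0566 + 46.6224 = 118.0591

118.1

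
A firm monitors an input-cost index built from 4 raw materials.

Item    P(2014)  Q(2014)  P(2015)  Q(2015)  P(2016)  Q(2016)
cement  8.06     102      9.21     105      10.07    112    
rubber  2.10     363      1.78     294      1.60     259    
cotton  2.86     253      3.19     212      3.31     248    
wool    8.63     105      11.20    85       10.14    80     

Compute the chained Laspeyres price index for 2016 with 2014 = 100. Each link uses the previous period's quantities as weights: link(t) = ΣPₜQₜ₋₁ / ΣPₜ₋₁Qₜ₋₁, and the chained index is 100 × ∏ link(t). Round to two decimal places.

Link 2014→2015:
ΣP(2015)Q(2014) = 9.21×102 + 1.78×363 + 3.19×253 + 11.20×105 = 939.42 + 646.14 + 807.07 + 1176 = 3568.63
ΣP(2014)Q(2014) = 8.06×102 + 2.10×363 + 2.86×253 + 8.63×105 = 822.12 + 762.3 + 723.58 + 906.15 = 3214.15
link = 3568.63/3214.15 = 1.110287
Link 2015→2016:
ΣP(2016)Q(2015) = 10.07×105 + 1.60×294 + 3.31×212 + 10.14×85 = 1057.35 + 470.4 + 701.72 + 861.9 = 3091.37
ΣP(2015)Q(2015) = 9.21×105 + 1.78×294 + 3.19×212 + 11.20×85 = 967.05 + 523.32 + 676.28 + 952 = 3118.65
link = 3091.37/3118.65 = 0.991253
Chained index = 100 × 1.110287 × 0.991253 = 110.0575

110.06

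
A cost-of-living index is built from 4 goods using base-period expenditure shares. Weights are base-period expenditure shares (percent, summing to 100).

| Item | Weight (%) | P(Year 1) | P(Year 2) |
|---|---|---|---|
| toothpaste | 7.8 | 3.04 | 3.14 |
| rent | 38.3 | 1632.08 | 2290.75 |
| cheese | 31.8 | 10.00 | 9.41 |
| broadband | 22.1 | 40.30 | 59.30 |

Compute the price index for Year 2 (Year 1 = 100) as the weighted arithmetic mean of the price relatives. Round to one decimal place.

124.3

toothpaste: 7.8 × (3.14/3.04) = 7.8 × 1.032895 = 8.0566
rent: 38.3 × (2290.75/1632.08) = 38.3 × 1.403577 = 53.7570
cheese: 31.8 × (9.41/10.00) = 31.8 × 0.941000 = 29.9238
broadband: 22.1 × (59.30/40.30) = 22.1 × 1.471464 = 32.5194
Index = Σ wᵢ·(p₁ᵢ/p₀ᵢ) = 8.0566 + 53.7570 + 29.9238 + 32.5194 = 124.2567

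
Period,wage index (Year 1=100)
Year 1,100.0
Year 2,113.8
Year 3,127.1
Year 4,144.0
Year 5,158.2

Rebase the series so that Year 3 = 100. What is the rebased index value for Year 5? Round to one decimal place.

124.5

Rebased(Year 5) = 158.2 / 127.1 × 100 = 124.4689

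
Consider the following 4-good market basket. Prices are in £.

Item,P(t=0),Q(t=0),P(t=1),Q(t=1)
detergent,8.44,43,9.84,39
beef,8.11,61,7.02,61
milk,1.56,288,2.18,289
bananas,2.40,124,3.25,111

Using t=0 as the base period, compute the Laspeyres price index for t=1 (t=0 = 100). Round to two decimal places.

117.31

Laspeyres price index uses base-period quantities as weights.
ΣP(t=1)·Q(t=0) = 9.84×43 + 7.02×61 + 2.18×288 + 3.25×124 = 423.12 + 428.22 + 627.84 + 403 = 1882.18
ΣP(t=0)·Q(t=0) = 8.44×43 + 8.11×61 + 1.56×288 + 2.40×124 = 362.92 + 494.71 + 449.28 + 297.6 = 1604.51
Index = 1882.18 / 1604.51 × 100 = 117.3056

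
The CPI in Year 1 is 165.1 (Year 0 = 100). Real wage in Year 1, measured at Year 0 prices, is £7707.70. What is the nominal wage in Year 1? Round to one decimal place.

Nominal = Real × (Index/100) = 7707.70 × (165.1/100)
        = 7707.70 × 1.651 = 12725.4127

12725.4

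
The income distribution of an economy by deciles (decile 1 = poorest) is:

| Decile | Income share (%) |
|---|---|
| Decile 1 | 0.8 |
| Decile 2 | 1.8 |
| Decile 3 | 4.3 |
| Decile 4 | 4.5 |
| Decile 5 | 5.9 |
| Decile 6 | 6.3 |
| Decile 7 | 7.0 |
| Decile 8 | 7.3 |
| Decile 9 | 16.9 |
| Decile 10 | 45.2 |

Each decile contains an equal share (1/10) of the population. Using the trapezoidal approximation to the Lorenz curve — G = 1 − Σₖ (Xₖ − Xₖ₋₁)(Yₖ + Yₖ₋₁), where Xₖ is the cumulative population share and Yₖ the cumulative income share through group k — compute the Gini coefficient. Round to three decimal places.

0.528

Cumulative income shares Yₖ: 0.0080, 0.0260, 0.0690, 0.1140, 0.1730, 0.2360, 0.3060, 0.3790, 0.5480, 1.0000
Σ (Xₖ−Xₖ₋₁)(Yₖ+Yₖ₋₁) = (1/10)(0.0080+0.0000) + (1/10)(0.0260+0.0080) + (1/10)(0.0690+0.0260) + (1/10)(0.1140+0.0690) + (1/10)(0.1730+0.1140) + (1/10)(0.2360+0.1730) + (1/10)(0.3060+0.2360) + (1/10)(0.3790+0.3060) + (1/10)(0.5480+0.3790) + (1/10)(1.0000+0.5480)
  = 0.0008 + 0.0034 + 0.0095 + 0.0183 + 0.0287 + 0.0409 + 0.0542 + 0.0685 + 0.0927 + 0.1548 = 0.4718
G = 1 − 0.4718 = 0.5282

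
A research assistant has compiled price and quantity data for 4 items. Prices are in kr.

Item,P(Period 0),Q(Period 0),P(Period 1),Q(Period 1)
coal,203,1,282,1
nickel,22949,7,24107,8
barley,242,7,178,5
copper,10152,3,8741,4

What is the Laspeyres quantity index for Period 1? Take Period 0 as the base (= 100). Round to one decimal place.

Laspeyres quantity index uses base-period prices as weights.
ΣP(Period 0)·Q(Period 1) = 203×1 + 22949×8 + 242×5 + 10152×4 = 203 + 183592 + 1210 + 40608 = 225613
ΣP(Period 0)·Q(Period 0) = 203×1 + 22949×7 + 242×7 + 10152×3 = 203 + 160643 + 1694 + 30456 = 192996
Index = 225613 / 192996 × 100 = 116.9004

116.9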